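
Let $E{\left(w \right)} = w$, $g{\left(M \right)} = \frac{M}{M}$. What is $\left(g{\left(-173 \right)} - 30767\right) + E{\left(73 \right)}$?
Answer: $-30693$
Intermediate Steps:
$g{\left(M \right)} = 1$
$\left(g{\left(-173 \right)} - 30767\right) + E{\left(73 \right)} = \left(1 - 30767\right) + 73 = -30766 + 73 = -30693$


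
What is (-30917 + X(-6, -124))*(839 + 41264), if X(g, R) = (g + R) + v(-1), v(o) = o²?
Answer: -1307129738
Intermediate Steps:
X(g, R) = 1 + R + g (X(g, R) = (g + R) + (-1)² = (R + g) + 1 = 1 + R + g)
(-30917 + X(-6, -124))*(839 + 41264) = (-30917 + (1 - 124 - 6))*(839 + 41264) = (-30917 - 129)*42103 = -31046*42103 = -1307129738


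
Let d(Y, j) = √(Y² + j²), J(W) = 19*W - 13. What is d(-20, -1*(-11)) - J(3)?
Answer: -44 + √521 ≈ -21.175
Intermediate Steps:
J(W) = -13 + 19*W
d(-20, -1*(-11)) - J(3) = √((-20)² + (-1*(-11))²) - (-13 + 19*3) = √(400 + 11²) - (-13 + 57) = √(400 + 121) - 1*44 = √521 - 44 = -44 + √521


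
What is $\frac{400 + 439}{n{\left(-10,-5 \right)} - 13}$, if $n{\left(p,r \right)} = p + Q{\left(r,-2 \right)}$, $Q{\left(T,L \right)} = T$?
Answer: $- \frac{839}{28} \approx -29.964$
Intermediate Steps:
$n{\left(p,r \right)} = p + r$
$\frac{400 + 439}{n{\left(-10,-5 \right)} - 13} = \frac{400 + 439}{\left(-10 - 5\right) - 13} = \frac{839}{-15 - 13} = \frac{839}{-28} = 839 \left(- \frac{1}{28}\right) = - \frac{839}{28}$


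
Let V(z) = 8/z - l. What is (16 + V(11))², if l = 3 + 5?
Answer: 9216/121 ≈ 76.165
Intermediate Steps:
l = 8
V(z) = -8 + 8/z (V(z) = 8/z - 1*8 = 8/z - 8 = -8 + 8/z)
(16 + V(11))² = (16 + (-8 + 8/11))² = (16 - 80/11)² = (96/11)² = 9216/121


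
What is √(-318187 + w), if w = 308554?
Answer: 13*I*√57 ≈ 98.148*I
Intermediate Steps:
√(-318187 + w) = √(-318187 + 308554) = √(-9633) = 13*I*√57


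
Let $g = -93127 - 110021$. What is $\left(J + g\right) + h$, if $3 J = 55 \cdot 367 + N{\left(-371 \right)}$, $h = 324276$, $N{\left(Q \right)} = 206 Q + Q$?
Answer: $\frac{306772}{3} \approx 1.0226 \cdot 10^{5}$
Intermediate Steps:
$N{\left(Q \right)} = 207 Q$
$J = - \frac{56612}{3}$ ($J = \frac{55 \cdot 367 + 207 \left(-371\right)}{3} = \frac{20185 - 76797}{3} = \frac{1}{3} \left(-56612\right) = - \frac{56612}{3} \approx -18871.0$)
$g = -203148$ ($g = -93127 - 110021 = -203148$)
$\left(J + g\right) + h = \left(- \frac{56612}{3} - 203148\right) + 324276 = - \frac{666056}{3} + 324276 = \frac{306772}{3}$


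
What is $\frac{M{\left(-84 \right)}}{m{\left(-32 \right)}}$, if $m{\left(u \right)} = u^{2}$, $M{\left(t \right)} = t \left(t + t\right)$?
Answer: $\frac{441}{32} \approx 13.781$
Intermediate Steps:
$M{\left(t \right)} = 2 t^{2}$ ($M{\left(t \right)} = t 2 t = 2 t^{2}$)
$\frac{M{\left(-84 \right)}}{m{\left(-32 \right)}} = \frac{2 \left(-84\right)^{2}}{\left(-32\right)^{2}} = \frac{2 \cdot 7056}{1024} = 14112 \cdot \frac{1}{1024} = \frac{441}{32}$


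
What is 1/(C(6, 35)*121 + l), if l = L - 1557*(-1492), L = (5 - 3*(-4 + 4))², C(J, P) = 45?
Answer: 1/2328514 ≈ 4.2946e-7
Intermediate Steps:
L = 25 (L = (5 - 3*0)² = (5 + 0)² = 5² = 25)
l = 2323069 (l = 25 - 1557*(-1492) = 25 + 2323044 = 2323069)
1/(C(6, 35)*121 + l) = 1/(45*121 + 2323069) = 1/(5445 + 2323069) = 1/2328514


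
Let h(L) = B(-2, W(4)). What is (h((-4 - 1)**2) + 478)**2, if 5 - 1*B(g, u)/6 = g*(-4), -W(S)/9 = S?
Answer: 211600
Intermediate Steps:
W(S) = -9*S
B(g, u) = 30 + 24*g (B(g, u) = 30 - 6*g*(-4) = 30 - (-24)*g = 30 + 24*g)
h(L) = -18 (h(L) = 30 + 24*(-2) = 30 - 48 = -18)
(h((-4 - 1)**2) + 478)**2 = (-18 + 478)**2 = 460**2 = 211600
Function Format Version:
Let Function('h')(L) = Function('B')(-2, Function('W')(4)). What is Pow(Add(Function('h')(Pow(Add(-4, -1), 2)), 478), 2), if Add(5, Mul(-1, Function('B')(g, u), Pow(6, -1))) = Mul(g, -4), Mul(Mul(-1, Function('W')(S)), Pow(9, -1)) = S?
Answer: 211600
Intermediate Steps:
Function('W')(S) = Mul(-9, S)
Function('B')(g, u) = Add(30, Mul(24, g)) (Function('B')(g, u) = Add(30, Mul(-6, Mul(g, -4))) = Add(30, Mul(-6, Mul(-4, g))) = Add(30, Mul(24, g)))
Function('h')(L) = -18 (Function('h')(L) = Add(30, Mul(24, -2)) = Add(30, -48) = -18)
Pow(Add(Function('h')(Pow(Add(-4, -1), 2)), 478), 2) = Pow(Add(-18, 478), 2) = Pow(460, 2) = 211600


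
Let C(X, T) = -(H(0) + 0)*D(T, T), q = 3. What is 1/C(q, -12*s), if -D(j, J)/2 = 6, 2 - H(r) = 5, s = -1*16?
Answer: -1/36 ≈ -0.027778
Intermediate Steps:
s = -16
H(r) = -3 (H(r) = 2 - 1*5 = 2 - 5 = -3)
D(j, J) = -12 (D(j, J) = -2*6 = -12)
C(X, T) = -36 (C(X, T) = -(-3 + 0)*(-12) = -(-3)*(-12) = -1*36 = -36)
1/C(q, -12*s) = 1/(-36) = -1/36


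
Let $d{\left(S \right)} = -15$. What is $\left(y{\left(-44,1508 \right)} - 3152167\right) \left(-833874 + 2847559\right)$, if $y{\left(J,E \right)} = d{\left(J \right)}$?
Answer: $-6347501610670$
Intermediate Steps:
$y{\left(J,E \right)} = -15$
$\left(y{\left(-44,1508 \right)} - 3152167\right) \left(-833874 + 2847559\right) = \left(-15 - 3152167\right) \left(-833874 + 2847559\right) = \left(-3152182\right) 2013685 = -6347501610670$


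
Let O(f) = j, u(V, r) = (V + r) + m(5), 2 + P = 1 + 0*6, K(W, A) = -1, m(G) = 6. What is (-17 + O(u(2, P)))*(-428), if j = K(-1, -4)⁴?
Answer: 6848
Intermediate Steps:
P = -1 (P = -2 + (1 + 0*6) = -2 + (1 + 0) = -2 + 1 = -1)
j = 1 (j = (-1)⁴ = 1)
u(V, r) = 6 + V + r (u(V, r) = (V + r) + 6 = 6 + V + r)
O(f) = 1
(-17 + O(u(2, P)))*(-428) = (-17 + 1)*(-428) = -16*(-428) = 6848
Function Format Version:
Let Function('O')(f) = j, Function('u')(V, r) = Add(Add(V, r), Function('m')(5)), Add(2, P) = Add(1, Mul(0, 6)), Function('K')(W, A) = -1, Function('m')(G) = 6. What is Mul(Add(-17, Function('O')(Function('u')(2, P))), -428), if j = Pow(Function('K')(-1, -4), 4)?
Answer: 6848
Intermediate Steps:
P = -1 (P = Add(-2, Add(1, Mul(0, 6))) = Add(-2, Add(1, 0)) = Add(-2, 1) = -1)
j = 1 (j = Pow(-1, 4) = 1)
Function('u')(V, r) = Add(6, V, r) (Function('u')(V, r) = Add(Add(V, r), 6) = Add(6, V, r))
Function('O')(f) = 1
Mul(Add(-17, Function('O')(Function('u')(2, P))), -428) = Mul(Add(-17, 1), -428) = Mul(-16, -428) = 6848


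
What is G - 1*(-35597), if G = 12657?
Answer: 48254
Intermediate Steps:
G - 1*(-35597) = 12657 - 1*(-35597) = 12657 + 35597 = 48254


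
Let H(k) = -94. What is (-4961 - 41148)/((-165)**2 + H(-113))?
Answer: -46109/27131 ≈ -1.6995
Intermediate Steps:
(-4961 - 41148)/((-165)**2 + H(-113)) = (-4961 - 41148)/((-165)**2 - 94) = -46109/(27225 - 94) = -46109/27131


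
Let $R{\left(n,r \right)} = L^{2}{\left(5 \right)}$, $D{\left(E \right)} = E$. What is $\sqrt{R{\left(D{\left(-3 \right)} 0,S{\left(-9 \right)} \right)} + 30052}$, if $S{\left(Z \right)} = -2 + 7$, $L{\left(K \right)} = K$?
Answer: $\sqrt{30077} \approx 173.43$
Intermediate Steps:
$S{\left(Z \right)} = 5$
$R{\left(n,r \right)} = 25$ ($R{\left(n,r \right)} = 5^{2} = 25$)
$\sqrt{R{\left(D{\left(-3 \right)} 0,S{\left(-9 \right)} \right)} + 30052} = \sqrt{25 + 30052} = \sqrt{30077}$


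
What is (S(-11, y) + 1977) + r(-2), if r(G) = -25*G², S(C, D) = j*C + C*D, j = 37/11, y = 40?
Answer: 1400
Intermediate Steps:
j = 37/11 (j = 37*(1/11) = 37/11 ≈ 3.3636)
S(C, D) = 37*C/11 + C*D
(S(-11, y) + 1977) + r(-2) = ((1/11)*(-11)*(37 + 11*40) + 1977) - 25*(-2)² = ((1/11)*(-11)*(37 + 440) + 1977) - 25*4 = ((1/11)*(-11)*477 + 1977) - 100 = (-477 + 1977) - 100 = 1500 - 100 = 1400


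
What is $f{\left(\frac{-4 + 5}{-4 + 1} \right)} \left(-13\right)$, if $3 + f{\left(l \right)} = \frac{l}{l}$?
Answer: $26$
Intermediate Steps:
$f{\left(l \right)} = -2$ ($f{\left(l \right)} = -3 + \frac{l}{l} = -3 + 1 = -2$)
$f{\left(\frac{-4 + 5}{-4 + 1} \right)} \left(-13\right) = \left(-2\right) \left(-13\right) = 26$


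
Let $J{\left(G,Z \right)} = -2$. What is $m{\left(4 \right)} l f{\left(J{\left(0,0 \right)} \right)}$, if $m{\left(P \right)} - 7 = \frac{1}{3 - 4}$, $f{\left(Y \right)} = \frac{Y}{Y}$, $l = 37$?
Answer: $222$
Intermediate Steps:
$f{\left(Y \right)} = 1$
$m{\left(P \right)} = 6$ ($m{\left(P \right)} = 7 + \frac{1}{3 - 4} = 7 + \frac{1}{-1} = 7 - 1 = 6$)
$m{\left(4 \right)} l f{\left(J{\left(0,0 \right)} \right)} = 6 \cdot 37 \cdot 1 = 222 \cdot 1 = 222$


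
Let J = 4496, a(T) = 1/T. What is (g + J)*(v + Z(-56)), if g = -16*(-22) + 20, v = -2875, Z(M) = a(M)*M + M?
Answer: -14263240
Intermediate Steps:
Z(M) = 1 + M (Z(M) = M/M + M = 1 + M)
g = 372 (g = 352 + 20 = 372)
(g + J)*(v + Z(-56)) = (372 + 4496)*(-2875 + (1 - 56)) = 4868*(-2875 - 55) = 4868*(-2930) = -14263240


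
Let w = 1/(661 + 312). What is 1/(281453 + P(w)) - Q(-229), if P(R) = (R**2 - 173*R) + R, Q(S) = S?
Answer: 61019237869707/266459549882 ≈ 229.00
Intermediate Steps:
w = 1/973 ≈ 0.0010277
P(R) = R**2 - 172*R
1/(281453 + P(w)) - Q(-229) = 1/(281453 + (-172 + 1/973)/973) - 1*(-229) = 1/(281453 + (1/973)*(-167355/973)) + 229 = 1/(281453 - 167355/946729) + 229 = 1/(266459549882/946729) + 229 = 946729/266459549882 + 229 = 61019237869707/266459549882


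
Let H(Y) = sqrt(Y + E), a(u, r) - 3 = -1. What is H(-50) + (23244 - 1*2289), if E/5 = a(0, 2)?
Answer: 20955 + 2*I*sqrt(10) ≈ 20955.0 + 6.3246*I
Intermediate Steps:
a(u, r) = 2 (a(u, r) = 3 - 1 = 2)
E = 10 (E = 5*2 = 10)
H(Y) = sqrt(10 + Y) (H(Y) = sqrt(Y + 10) = sqrt(10 + Y))
H(-50) + (23244 - 1*2289) = sqrt(10 - 50) + (23244 - 1*2289) = sqrt(-40) + (23244 - 2289) = 2*I*sqrt(10) + 20955 = 20955 + 2*I*sqrt(10)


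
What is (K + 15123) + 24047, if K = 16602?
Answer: 55772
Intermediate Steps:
(K + 15123) + 24047 = (16602 + 15123) + 24047 = 31725 + 24047 = 55772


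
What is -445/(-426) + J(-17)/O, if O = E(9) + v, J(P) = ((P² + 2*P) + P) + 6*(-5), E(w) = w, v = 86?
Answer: 130883/40470 ≈ 3.2341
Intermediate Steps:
J(P) = -30 + P² + 3*P (J(P) = (P² + 3*P) - 30 = -30 + P² + 3*P)
O = 95 (O = 9 + 86 = 95)
-445/(-426) + J(-17)/O = -445/(-426) + (-30 + (-17)² + 3*(-17))/95 = -445*(-1/426) + (-30 + 289 - 51)*(1/95) = 445/426 + 208*(1/95) = 445/426 + 208/95 = 130883/40470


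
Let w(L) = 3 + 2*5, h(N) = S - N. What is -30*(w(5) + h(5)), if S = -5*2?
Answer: 60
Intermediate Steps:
S = -10
h(N) = -10 - N
w(L) = 13 (w(L) = 3 + 10 = 13)
-30*(w(5) + h(5)) = -30*(13 + (-10 - 1*5)) = -30*(13 + (-10 - 5)) = -30*(13 - 15) = -30*(-2) = 60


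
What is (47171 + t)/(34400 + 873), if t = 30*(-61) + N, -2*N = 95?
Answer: 12941/10078 ≈ 1.2841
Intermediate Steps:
N = -95/2 (N = -½*95 = -95/2 ≈ -47.500)
t = -3755/2 (t = 30*(-61) - 95/2 = -1830 - 95/2 = -3755/2 ≈ -1877.5)
(47171 + t)/(34400 + 873) = (47171 - 3755/2)/(34400 + 873) = (90587/2)/35273 = (90587/2)*(1/35273) = 12941/10078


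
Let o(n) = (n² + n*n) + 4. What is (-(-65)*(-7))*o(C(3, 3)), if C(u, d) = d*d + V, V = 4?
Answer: -155610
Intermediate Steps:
C(u, d) = 4 + d² (C(u, d) = d*d + 4 = d² + 4 = 4 + d²)
o(n) = 4 + 2*n² (o(n) = (n² + n²) + 4 = 2*n² + 4 = 4 + 2*n²)
(-(-65)*(-7))*o(C(3, 3)) = (-(-65)*(-7))*(4 + 2*(4 + 3²)²) = (-13*35)*(4 + 2*(4 + 9)²) = -455*(4 + 2*13²) = -455*(4 + 2*169) = -455*(4 + 338) = -455*342 = -155610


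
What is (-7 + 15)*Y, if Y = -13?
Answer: -104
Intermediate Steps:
(-7 + 15)*Y = (-7 + 15)*(-13) = 8*(-13) = -104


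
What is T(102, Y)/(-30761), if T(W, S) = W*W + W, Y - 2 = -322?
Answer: -10506/30761 ≈ -0.34154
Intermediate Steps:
Y = -320 (Y = 2 - 322 = -320)
T(W, S) = W + W² (T(W, S) = W² + W = W + W²)
T(102, Y)/(-30761) = (102*(1 + 102))/(-30761) = (102*103)*(-1/30761) = 10506*(-1/30761) = -10506/30761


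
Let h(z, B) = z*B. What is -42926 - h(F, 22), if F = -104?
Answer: -40638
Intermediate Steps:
h(z, B) = B*z
-42926 - h(F, 22) = -42926 - 22*(-104) = -42926 - 1*(-2288) = -42926 + 2288 = -40638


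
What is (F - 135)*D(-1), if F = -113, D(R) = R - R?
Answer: 0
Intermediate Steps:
D(R) = 0
(F - 135)*D(-1) = (-113 - 135)*0 = -248*0 = 0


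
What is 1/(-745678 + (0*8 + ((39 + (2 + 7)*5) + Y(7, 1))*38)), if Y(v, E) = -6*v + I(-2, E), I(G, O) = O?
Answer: -1/744044 ≈ -1.3440e-6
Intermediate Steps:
Y(v, E) = E - 6*v (Y(v, E) = -6*v + E = E - 6*v)
1/(-745678 + (0*8 + ((39 + (2 + 7)*5) + Y(7, 1))*38)) = 1/(-745678 + (0*8 + ((39 + (2 + 7)*5) + (1 - 6*7))*38)) = 1/(-745678 + (0 + ((39 + 9*5) + (1 - 42))*38)) = 1/(-745678 + (0 + ((39 + 45) - 41)*38)) = 1/(-745678 + (0 + (84 - 41)*38)) = 1/(-745678 + (0 + 43*38)) = 1/(-745678 + (0 + 1634)) = 1/(-745678 + 1634) = 1/(-744044) = -1/744044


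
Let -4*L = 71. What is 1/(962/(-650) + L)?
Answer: -100/1923 ≈ -0.052002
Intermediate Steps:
L = -71/4 (L = -1/4*71 = -71/4 ≈ -17.750)
1/(962/(-650) + L) = 1/(962/(-650) - 71/4) = 1/(962*(-1/650) - 71/4) = 1/(-37/25 - 71/4) = 1/(-1923/100) = -100/1923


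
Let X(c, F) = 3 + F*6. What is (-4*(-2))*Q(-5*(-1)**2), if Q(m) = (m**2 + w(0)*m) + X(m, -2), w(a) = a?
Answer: 128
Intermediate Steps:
X(c, F) = 3 + 6*F
Q(m) = -9 + m**2 (Q(m) = (m**2 + 0*m) + (3 + 6*(-2)) = (m**2 + 0) + (3 - 12) = m**2 - 9 = -9 + m**2)
(-4*(-2))*Q(-5*(-1)**2) = (-4*(-2))*(-9 + (-5*(-1)**2)**2) = 8*(-9 + (-5*1)**2) = 8*(-9 + (-5)**2) = 8*(-9 + 25) = 8*16 = 128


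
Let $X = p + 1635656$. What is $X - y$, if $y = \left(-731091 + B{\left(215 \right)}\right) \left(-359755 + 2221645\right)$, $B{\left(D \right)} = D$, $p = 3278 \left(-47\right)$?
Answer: $1360812197230$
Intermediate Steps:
$p = -154066$
$X = 1481590$ ($X = -154066 + 1635656 = 1481590$)
$y = -1360810715640$ ($y = \left(-731091 + 215\right) \left(-359755 + 2221645\right) = \left(-730876\right) 1861890 = -1360810715640$)
$X - y = 1481590 - -1360810715640 = 1481590 + 1360810715640 = 1360812197230$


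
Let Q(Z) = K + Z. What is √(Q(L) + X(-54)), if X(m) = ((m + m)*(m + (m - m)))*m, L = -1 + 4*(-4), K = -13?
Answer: I*√314958 ≈ 561.21*I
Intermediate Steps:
L = -17 (L = -1 - 16 = -17)
Q(Z) = -13 + Z
X(m) = 2*m³ (X(m) = ((2*m)*(m + 0))*m = ((2*m)*m)*m = (2*m²)*m = 2*m³)
√(Q(L) + X(-54)) = √((-13 - 17) + 2*(-54)³) = √(-30 + 2*(-157464)) = √(-30 - 314928) = √(-314958) = I*√314958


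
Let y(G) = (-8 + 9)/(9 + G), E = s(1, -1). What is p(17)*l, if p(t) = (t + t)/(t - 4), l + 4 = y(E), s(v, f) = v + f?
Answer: -1190/117 ≈ -10.171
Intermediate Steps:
s(v, f) = f + v
E = 0 (E = -1 + 1 = 0)
y(G) = 1/(9 + G)
l = -35/9 (l = -4 + 1/(9 + 0) = -4 + 1/9 = -4 + ⅑ = -35/9 ≈ -3.8889)
p(t) = 2*t/(-4 + t) (p(t) = (2*t)/(-4 + t) = 2*t/(-4 + t))
p(17)*l = (2*17/(-4 + 17))*(-35/9) = (2*17/13)*(-35/9) = (2*17*(1/13))*(-35/9) = (34/13)*(-35/9) = -1190/117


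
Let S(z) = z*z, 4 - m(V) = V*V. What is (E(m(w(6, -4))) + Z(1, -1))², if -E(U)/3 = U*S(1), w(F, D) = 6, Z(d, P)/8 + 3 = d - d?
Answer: 5184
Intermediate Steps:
Z(d, P) = -24 (Z(d, P) = -24 + 8*(d - d) = -24 + 8*0 = -24 + 0 = -24)
m(V) = 4 - V² (m(V) = 4 - V*V = 4 - V²)
S(z) = z²
E(U) = -3*U (E(U) = -3*U*1² = -3*U)
(E(m(w(6, -4))) + Z(1, -1))² = (-3*(4 - 1*6²) - 24)² = (-3*(4 - 1*36) - 24)² = (-3*(4 - 36) - 24)² = (-3*(-32) - 24)² = (96 - 24)² = 72² = 5184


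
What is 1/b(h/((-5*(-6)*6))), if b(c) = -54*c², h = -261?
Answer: -200/22707 ≈ -0.0088079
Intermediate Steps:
1/b(h/((-5*(-6)*6))) = 1/(-54*(-261/(-5*(-6)*6))²) = 1/(-54*(-261/(30*6))²) = 1/(-54*(-261/180)²) = 1/(-54*(-261*1/180)²) = 1/(-54*(-29/20)²) = 1/(-54*841/400) = 1/(-22707/200) = -200/22707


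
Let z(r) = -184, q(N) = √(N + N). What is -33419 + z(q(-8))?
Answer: -33603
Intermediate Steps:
q(N) = √2*√N (q(N) = √(2*N) = √2*√N)
-33419 + z(q(-8)) = -33419 - 184 = -33603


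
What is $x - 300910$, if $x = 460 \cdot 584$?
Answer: $-32270$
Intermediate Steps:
$x = 268640$
$x - 300910 = 268640 - 300910 = -32270$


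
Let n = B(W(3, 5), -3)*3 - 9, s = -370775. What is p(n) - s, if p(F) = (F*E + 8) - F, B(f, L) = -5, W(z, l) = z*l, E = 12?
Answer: 370519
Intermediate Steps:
W(z, l) = l*z
n = -24 (n = -5*3 - 9 = -15 - 9 = -24)
p(F) = 8 + 11*F (p(F) = (F*12 + 8) - F = (12*F + 8) - F = (8 + 12*F) - F = 8 + 11*F)
p(n) - s = (8 + 11*(-24)) - 1*(-370775) = (8 - 264) + 370775 = -256 + 370775 = 370519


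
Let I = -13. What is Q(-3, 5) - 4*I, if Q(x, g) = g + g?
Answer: 62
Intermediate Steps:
Q(x, g) = 2*g
Q(-3, 5) - 4*I = 2*5 - 4*(-13) = 10 + 52 = 62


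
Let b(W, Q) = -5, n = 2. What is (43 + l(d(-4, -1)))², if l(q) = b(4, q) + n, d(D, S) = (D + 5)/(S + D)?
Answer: 1600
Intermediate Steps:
d(D, S) = (5 + D)/(D + S)
l(q) = -3 (l(q) = -5 + 2 = -3)
(43 + l(d(-4, -1)))² = (43 - 3)² = 40² = 1600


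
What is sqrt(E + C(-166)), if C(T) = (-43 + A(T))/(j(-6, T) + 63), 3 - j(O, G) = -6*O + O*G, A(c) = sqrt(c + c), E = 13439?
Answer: sqrt(12540725022 - 1932*I*sqrt(83))/966 ≈ 115.93 - 8.1354e-5*I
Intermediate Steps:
A(c) = sqrt(2)*sqrt(c) (A(c) = sqrt(2*c) = sqrt(2)*sqrt(c))
j(O, G) = 3 + 6*O - G*O (j(O, G) = 3 - (-6*O + O*G) = 3 - (-6*O + G*O) = 3 + (6*O - G*O) = 3 + 6*O - G*O)
C(T) = (-43 + sqrt(2)*sqrt(T))/(30 + 6*T) (C(T) = (-43 + sqrt(2)*sqrt(T))/((3 + 6*(-6) - 1*T*(-6)) + 63) = (-43 + sqrt(2)*sqrt(T))/((3 - 36 + 6*T) + 63) = (-43 + sqrt(2)*sqrt(T))/((-33 + 6*T) + 63) = (-43 + sqrt(2)*sqrt(T))/(30 + 6*T))
sqrt(E + C(-166)) = sqrt(13439 + (-43 + sqrt(2)*sqrt(-166))/(6*(5 - 166))) = sqrt(13439 + (1/6)*(-43 + sqrt(2)*(I*sqrt(166)))/(-161)) = sqrt(13439 + (1/6)*(-1/161)*(-43 + 2*I*sqrt(83))) = sqrt(13439 + (43/966 - I*sqrt(83)/483)) = sqrt(12982117/966 - I*sqrt(83)/483)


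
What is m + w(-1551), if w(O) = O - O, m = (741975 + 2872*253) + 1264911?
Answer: 2733502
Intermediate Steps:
m = 2733502 (m = (741975 + 726616) + 1264911 = 1468591 + 1264911 = 2733502)
w(O) = 0
m + w(-1551) = 2733502 + 0 = 2733502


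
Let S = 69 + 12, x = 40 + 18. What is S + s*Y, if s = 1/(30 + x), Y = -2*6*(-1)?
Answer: 1785/22 ≈ 81.136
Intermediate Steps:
x = 58
S = 81
Y = 12 (Y = -12*(-1) = 12)
s = 1/88 (s = 1/(30 + 58) = 1/88 ≈ 0.011364)
S + s*Y = 81 + (1/88)*12 = 81 + 3/22 = 1785/22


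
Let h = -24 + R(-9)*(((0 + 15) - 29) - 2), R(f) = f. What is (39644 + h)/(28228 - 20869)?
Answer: 39764/7359 ≈ 5.4035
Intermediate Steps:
h = 120 (h = -24 - 9*(((0 + 15) - 29) - 2) = -24 - 9*((15 - 29) - 2) = -24 - 9*(-14 - 2) = -24 - 9*(-16) = -24 + 144 = 120)
(39644 + h)/(28228 - 20869) = (39644 + 120)/(28228 - 20869) = 39764/7359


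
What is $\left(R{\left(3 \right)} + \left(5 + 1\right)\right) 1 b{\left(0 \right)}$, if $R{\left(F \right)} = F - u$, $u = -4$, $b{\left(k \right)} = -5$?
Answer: $-65$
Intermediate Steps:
$R{\left(F \right)} = 4 + F$ ($R{\left(F \right)} = F - -4 = F + 4 = 4 + F$)
$\left(R{\left(3 \right)} + \left(5 + 1\right)\right) 1 b{\left(0 \right)} = \left(\left(4 + 3\right) + \left(5 + 1\right)\right) 1 \left(-5\right) = \left(7 + 6\right) 1 \left(-5\right) = 13 \cdot 1 \left(-5\right) = 13 \left(-5\right) = -65$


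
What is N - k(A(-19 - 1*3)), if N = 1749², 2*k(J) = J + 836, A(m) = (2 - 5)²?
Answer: 6117157/2 ≈ 3.0586e+6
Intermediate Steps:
A(m) = 9 (A(m) = (-3)² = 9)
k(J) = 418 + J/2 (k(J) = (J + 836)/2 = (836 + J)/2 = 418 + J/2)
N = 3059001
N - k(A(-19 - 1*3)) = 3059001 - (418 + (½)*9) = 3059001 - (418 + 9/2) = 3059001 - 1*845/2 = 3059001 - 845/2 = 6117157/2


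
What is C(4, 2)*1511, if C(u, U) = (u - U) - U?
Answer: 0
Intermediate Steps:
C(u, U) = u - 2*U
C(4, 2)*1511 = (4 - 2*2)*1511 = (4 - 4)*1511 = 0*1511 = 0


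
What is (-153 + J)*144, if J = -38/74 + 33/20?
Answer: -4045644/185 ≈ -21868.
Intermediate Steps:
J = 841/740 (J = -38*1/74 + 33*(1/20) = -19/37 + 33/20 = 841/740 ≈ 1.1365)
(-153 + J)*144 = (-153 + 841/740)*144 = -112379/740*144 = -4045644/185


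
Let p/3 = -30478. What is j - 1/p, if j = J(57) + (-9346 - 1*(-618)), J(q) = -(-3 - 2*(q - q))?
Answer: -797761649/91434 ≈ -8725.0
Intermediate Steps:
p = -91434 (p = 3*(-30478) = -91434)
J(q) = 3 (J(q) = -(-3 - 2*0) = -(-3 + 0) = -1*(-3) = 3)
j = -8725 (j = 3 + (-9346 - 1*(-618)) = 3 + (-9346 + 618) = 3 - 8728 = -8725)
j - 1/p = -8725 - 1/(-91434) = -8725 - 1*(-1/91434) = -8725 + 1/91434 = -797761649/91434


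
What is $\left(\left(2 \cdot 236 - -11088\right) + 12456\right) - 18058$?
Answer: $5958$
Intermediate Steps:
$\left(\left(2 \cdot 236 - -11088\right) + 12456\right) - 18058 = \left(\left(472 + 11088\right) + 12456\right) - 18058 = \left(11560 + 12456\right) - 18058 = 24016 - 18058 = 5958$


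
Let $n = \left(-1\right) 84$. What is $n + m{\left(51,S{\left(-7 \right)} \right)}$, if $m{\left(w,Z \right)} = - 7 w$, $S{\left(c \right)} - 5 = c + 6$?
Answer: $-441$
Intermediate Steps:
$S{\left(c \right)} = 11 + c$ ($S{\left(c \right)} = 5 + \left(c + 6\right) = 5 + \left(6 + c\right) = 11 + c$)
$n = -84$
$n + m{\left(51,S{\left(-7 \right)} \right)} = -84 - 357 = -441$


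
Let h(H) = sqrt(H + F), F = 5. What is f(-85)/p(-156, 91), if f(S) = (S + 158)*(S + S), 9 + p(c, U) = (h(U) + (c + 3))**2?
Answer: -1214939/2262804 - 21097*sqrt(6)/754268 ≈ -0.60543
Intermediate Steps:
h(H) = sqrt(5 + H) (h(H) = sqrt(H + 5) = sqrt(5 + H))
p(c, U) = -9 + (3 + c + sqrt(5 + U))**2 (p(c, U) = -9 + (sqrt(5 + U) + (c + 3))**2 = -9 + (sqrt(5 + U) + (3 + c))**2 = -9 + (3 + c + sqrt(5 + U))**2)
f(S) = 2*S*(158 + S) (f(S) = (158 + S)*(2*S) = 2*S*(158 + S))
f(-85)/p(-156, 91) = (2*(-85)*(158 - 85))/(-9 + (3 - 156 + sqrt(5 + 91))**2) = (2*(-85)*73)/(-9 + (3 - 156 + sqrt(96))**2) = -12410/(-9 + (3 - 156 + 4*sqrt(6))**2) = -12410/(-9 + (-153 + 4*sqrt(6))**2)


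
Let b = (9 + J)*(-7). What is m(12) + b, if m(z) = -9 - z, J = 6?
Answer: -126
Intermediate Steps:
b = -105 (b = (9 + 6)*(-7) = 15*(-7) = -105)
m(12) + b = (-9 - 1*12) - 105 = (-9 - 12) - 105 = -21 - 105 = -126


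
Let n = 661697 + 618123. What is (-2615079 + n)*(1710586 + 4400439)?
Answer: -8159801130475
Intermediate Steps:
n = 1279820
(-2615079 + n)*(1710586 + 4400439) = (-2615079 + 1279820)*(1710586 + 4400439) = -1335259*6111025 = -8159801130475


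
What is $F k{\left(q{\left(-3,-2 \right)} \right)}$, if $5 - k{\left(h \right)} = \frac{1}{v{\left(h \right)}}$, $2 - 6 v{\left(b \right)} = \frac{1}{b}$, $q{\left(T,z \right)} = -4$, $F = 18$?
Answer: $42$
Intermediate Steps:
$v{\left(b \right)} = \frac{1}{3} - \frac{1}{6 b}$
$k{\left(h \right)} = 5 - \frac{6 h}{-1 + 2 h}$ ($k{\left(h \right)} = 5 - \frac{1}{\frac{1}{6} \frac{1}{h} \left(-1 + 2 h\right)} = 5 - \frac{6 h}{-1 + 2 h}$)
$F k{\left(q{\left(-3,-2 \right)} \right)} = 18 \frac{-5 + 4 \left(-4\right)}{-1 + 2 \left(-4\right)} = 18 \frac{-5 - 16}{-1 - 8} = 18 \frac{1}{-9} \left(-21\right) = 18 \left(\left(- \frac{1}{9}\right) \left(-21\right)\right) = 18 \cdot \frac{7}{3} = 42$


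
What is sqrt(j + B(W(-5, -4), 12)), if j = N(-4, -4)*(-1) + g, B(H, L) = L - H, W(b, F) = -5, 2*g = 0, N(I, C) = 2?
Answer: sqrt(15) ≈ 3.8730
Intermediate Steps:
g = 0 (g = (1/2)*0 = 0)
j = -2 (j = 2*(-1) + 0 = -2 + 0 = -2)
sqrt(j + B(W(-5, -4), 12)) = sqrt(-2 + (12 - 1*(-5))) = sqrt(-2 + (12 + 5)) = sqrt(-2 + 17) = sqrt(15)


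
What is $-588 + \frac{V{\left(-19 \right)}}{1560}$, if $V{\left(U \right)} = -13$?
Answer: $- \frac{70561}{120} \approx -588.01$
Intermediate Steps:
$-588 + \frac{V{\left(-19 \right)}}{1560} = -588 - \frac{13}{1560} = -588 - \frac{1}{120} = - \frac{70561}{120}$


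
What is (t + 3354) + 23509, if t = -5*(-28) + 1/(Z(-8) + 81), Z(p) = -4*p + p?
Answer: 2835316/105 ≈ 27003.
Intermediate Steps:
Z(p) = -3*p
t = 14701/105 (t = -5*(-28) + 1/(-3*(-8) + 81) = 140 + 1/(24 + 81) = 140 + 1/105 = 14701/105 ≈ 140.01)
(t + 3354) + 23509 = (14701/105 + 3354) + 23509 = 366871/105 + 23509 = 2835316/105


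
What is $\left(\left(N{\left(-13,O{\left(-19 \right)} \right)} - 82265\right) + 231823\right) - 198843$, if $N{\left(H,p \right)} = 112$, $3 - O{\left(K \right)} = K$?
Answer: $-49173$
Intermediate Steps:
$O{\left(K \right)} = 3 - K$
$\left(\left(N{\left(-13,O{\left(-19 \right)} \right)} - 82265\right) + 231823\right) - 198843 = \left(\left(112 - 82265\right) + 231823\right) - 198843 = \left(-82153 + 231823\right) - 198843 = 149670 - 198843 = -49173$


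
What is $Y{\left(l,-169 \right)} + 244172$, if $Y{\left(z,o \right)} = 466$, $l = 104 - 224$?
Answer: $244638$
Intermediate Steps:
$l = -120$ ($l = 104 - 224 = -120$)
$Y{\left(l,-169 \right)} + 244172 = 466 + 244172 = 244638$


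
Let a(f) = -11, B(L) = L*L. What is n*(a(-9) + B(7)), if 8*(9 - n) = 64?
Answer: 38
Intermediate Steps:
B(L) = L**2
n = 1 (n = 9 - 1/8*64 = 9 - 8 = 1)
n*(a(-9) + B(7)) = 1*(-11 + 7**2) = 1*(-11 + 49) = 1*38 = 38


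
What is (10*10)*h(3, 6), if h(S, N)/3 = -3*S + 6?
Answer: -900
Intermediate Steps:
h(S, N) = 18 - 9*S (h(S, N) = 3*(-3*S + 6) = 3*(6 - 3*S) = 18 - 9*S)
(10*10)*h(3, 6) = (10*10)*(18 - 9*3) = 100*(18 - 27) = 100*(-9) = -900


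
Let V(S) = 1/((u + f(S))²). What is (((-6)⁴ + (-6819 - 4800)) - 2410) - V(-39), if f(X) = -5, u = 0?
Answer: -318326/25 ≈ -12733.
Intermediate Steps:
V(S) = 1/25 (V(S) = 1/((0 - 5)²) = 1/((-5)²) = 1/25)
(((-6)⁴ + (-6819 - 4800)) - 2410) - V(-39) = (((-6)⁴ + (-6819 - 4800)) - 2410) - 1*1/25 = ((1296 - 11619) - 2410) - 1/25 = (-10323 - 2410) - 1/25 = -12733 - 1/25 = -318326/25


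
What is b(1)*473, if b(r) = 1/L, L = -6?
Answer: -473/6 ≈ -78.833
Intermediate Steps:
b(r) = -⅙ (b(r) = 1/(-6) = -⅙)
b(1)*473 = -⅙*473 = -473/6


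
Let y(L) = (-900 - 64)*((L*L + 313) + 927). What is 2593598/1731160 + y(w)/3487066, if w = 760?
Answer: -239236569859533/1509167294140 ≈ -158.52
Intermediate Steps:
y(L) = -1195360 - 964*L**2 (y(L) = -964*((L**2 + 313) + 927) = -964*((313 + L**2) + 927) = -964*(1240 + L**2) = -1195360 - 964*L**2)
2593598/1731160 + y(w)/3487066 = 2593598/1731160 + (-1195360 - 964*760**2)/3487066 = 2593598*(1/1731160) + (-1195360 - 964*577600)*(1/3487066) = 1296799/865580 + (-1195360 - 556806400)*(1/3487066) = 1296799/865580 - 558001760*1/3487066 = 1296799/865580 - 279000880/1743533 = -239236569859533/1509167294140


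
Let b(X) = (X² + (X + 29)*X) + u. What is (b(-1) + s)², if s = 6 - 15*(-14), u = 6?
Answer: 38025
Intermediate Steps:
b(X) = 6 + X² + X*(29 + X) (b(X) = (X² + (X + 29)*X) + 6 = (X² + (29 + X)*X) + 6 = (X² + X*(29 + X)) + 6 = 6 + X² + X*(29 + X))
s = 216 (s = 6 + 210 = 216)
(b(-1) + s)² = ((6 + 2*(-1)² + 29*(-1)) + 216)² = ((6 + 2*1 - 29) + 216)² = ((6 + 2 - 29) + 216)² = (-21 + 216)² = 195² = 38025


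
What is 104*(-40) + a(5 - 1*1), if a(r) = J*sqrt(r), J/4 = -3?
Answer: -4184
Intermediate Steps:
J = -12 (J = 4*(-3) = -12)
a(r) = -12*sqrt(r)
104*(-40) + a(5 - 1*1) = 104*(-40) - 12*sqrt(5 - 1*1) = -4160 - 12*sqrt(5 - 1) = -4160 - 12*sqrt(4) = -4160 - 12*2 = -4160 - 24 = -4184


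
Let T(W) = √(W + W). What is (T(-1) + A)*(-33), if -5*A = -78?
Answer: -2574/5 - 33*I*√2 ≈ -514.8 - 46.669*I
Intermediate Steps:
T(W) = √2*√W (T(W) = √(2*W) = √2*√W)
A = 78/5 (A = -⅕*(-78) = 78/5 ≈ 15.600)
(T(-1) + A)*(-33) = (√2*√(-1) + 78/5)*(-33) = (√2*I + 78/5)*(-33) = (I*√2 + 78/5)*(-33) = (78/5 + I*√2)*(-33) = -2574/5 - 33*I*√2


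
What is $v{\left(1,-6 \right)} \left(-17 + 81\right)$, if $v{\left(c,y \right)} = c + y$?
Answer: $-320$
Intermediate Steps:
$v{\left(1,-6 \right)} \left(-17 + 81\right) = \left(1 - 6\right) \left(-17 + 81\right) = \left(-5\right) 64 = -320$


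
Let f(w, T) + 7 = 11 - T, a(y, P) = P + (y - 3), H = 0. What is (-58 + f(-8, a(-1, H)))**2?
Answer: 2500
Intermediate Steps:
a(y, P) = -3 + P + y (a(y, P) = P + (-3 + y) = -3 + P + y)
f(w, T) = 4 - T (f(w, T) = -7 + (11 - T) = 4 - T)
(-58 + f(-8, a(-1, H)))**2 = (-58 + (4 - (-3 + 0 - 1)))**2 = (-58 + (4 - 1*(-4)))**2 = (-58 + (4 + 4))**2 = (-58 + 8)**2 = (-50)**2 = 2500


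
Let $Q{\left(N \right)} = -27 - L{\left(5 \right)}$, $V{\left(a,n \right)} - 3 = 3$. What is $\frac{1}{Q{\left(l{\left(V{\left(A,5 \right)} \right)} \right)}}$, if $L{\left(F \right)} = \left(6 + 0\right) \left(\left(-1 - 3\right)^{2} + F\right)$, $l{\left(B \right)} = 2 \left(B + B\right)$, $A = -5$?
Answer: $- \frac{1}{153} \approx -0.0065359$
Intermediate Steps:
$V{\left(a,n \right)} = 6$ ($V{\left(a,n \right)} = 3 + 3 = 6$)
$l{\left(B \right)} = 4 B$ ($l{\left(B \right)} = 2 \cdot 2 B = 4 B$)
$L{\left(F \right)} = 96 + 6 F$ ($L{\left(F \right)} = 6 \left(\left(-4\right)^{2} + F\right) = 6 \left(16 + F\right) = 96 + 6 F$)
$Q{\left(N \right)} = -153$ ($Q{\left(N \right)} = -27 - \left(96 + 6 \cdot 5\right) = -27 - \left(96 + 30\right) = -27 - 126 = -153$)
$\frac{1}{Q{\left(l{\left(V{\left(A,5 \right)} \right)} \right)}} = \frac{1}{-153} = - \frac{1}{153}$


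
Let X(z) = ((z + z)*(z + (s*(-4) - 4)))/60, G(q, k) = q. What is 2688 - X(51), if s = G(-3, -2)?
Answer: 25877/10 ≈ 2587.7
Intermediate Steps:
s = -3
X(z) = z*(8 + z)/30 (X(z) = ((z + z)*(z + (-3*(-4) - 4)))/60 = ((2*z)*(z + (12 - 4)))*(1/60) = ((2*z)*(z + 8))*(1/60) = ((2*z)*(8 + z))*(1/60) = (2*z*(8 + z))*(1/60) = z*(8 + z)/30)
2688 - X(51) = 2688 - 51*(8 + 51)/30 = 2688 - 51*59/30 = 2688 - 1*1003/10 = 2688 - 1003/10 = 25877/10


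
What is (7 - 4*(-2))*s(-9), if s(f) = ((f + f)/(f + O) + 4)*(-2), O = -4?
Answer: -2100/13 ≈ -161.54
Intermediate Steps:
s(f) = -8 - 4*f/(-4 + f) (s(f) = ((f + f)/(f - 4) + 4)*(-2) = ((2*f)/(-4 + f) + 4)*(-2) = (2*f/(-4 + f) + 4)*(-2) = (4 + 2*f/(-4 + f))*(-2) = -8 - 4*f/(-4 + f))
(7 - 4*(-2))*s(-9) = (7 - 4*(-2))*(4*(8 - 3*(-9))/(-4 - 9)) = (7 + 8)*(4*(8 + 27)/(-13)) = 15*(4*(-1/13)*35) = 15*(-140/13) = -2100/13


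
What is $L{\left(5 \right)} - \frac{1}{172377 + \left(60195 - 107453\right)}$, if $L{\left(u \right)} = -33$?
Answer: $- \frac{4128928}{125119} \approx -33.0$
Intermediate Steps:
$L{\left(5 \right)} - \frac{1}{172377 + \left(60195 - 107453\right)} = -33 - \frac{1}{172377 + \left(60195 - 107453\right)} = -33 - \frac{1}{172377 - 47258} = -33 - \frac{1}{125119} = - \frac{4128928}{125119}$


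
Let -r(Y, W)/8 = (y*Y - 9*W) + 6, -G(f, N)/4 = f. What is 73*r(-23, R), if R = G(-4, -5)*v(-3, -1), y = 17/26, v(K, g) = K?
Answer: -3211124/13 ≈ -2.4701e+5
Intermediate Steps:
y = 17/26 (y = 17*(1/26) = 17/26 ≈ 0.65385)
G(f, N) = -4*f
R = -48 (R = -4*(-4)*(-3) = 16*(-3) = -48)
r(Y, W) = -48 + 72*W - 68*Y/13 (r(Y, W) = -8*((17*Y/26 - 9*W) + 6) = -8*((-9*W + 17*Y/26) + 6) = -8*(6 - 9*W + 17*Y/26) = -48 + 72*W - 68*Y/13)
73*r(-23, R) = 73*(-48 + 72*(-48) - 68/13*(-23)) = 73*(-48 - 3456 + 1564/13) = 73*(-43988/13) = -3211124/13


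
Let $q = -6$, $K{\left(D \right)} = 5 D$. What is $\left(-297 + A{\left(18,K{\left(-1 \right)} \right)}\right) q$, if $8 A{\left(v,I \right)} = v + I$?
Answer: $\frac{7089}{4} \approx 1772.3$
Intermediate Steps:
$A{\left(v,I \right)} = \frac{I}{8} + \frac{v}{8}$ ($A{\left(v,I \right)} = \frac{v + I}{8} = \frac{I + v}{8} = \frac{I}{8} + \frac{v}{8}$)
$\left(-297 + A{\left(18,K{\left(-1 \right)} \right)}\right) q = \left(-297 + \left(\frac{5 \left(-1\right)}{8} + \frac{1}{8} \cdot 18\right)\right) \left(-6\right) = \left(-297 + \left(\frac{1}{8} \left(-5\right) + \frac{9}{4}\right)\right) \left(-6\right) = \left(-297 + \left(- \frac{5}{8} + \frac{9}{4}\right)\right) \left(-6\right) = \left(-297 + \frac{13}{8}\right) \left(-6\right) = \left(- \frac{2363}{8}\right) \left(-6\right) = \frac{7089}{4}$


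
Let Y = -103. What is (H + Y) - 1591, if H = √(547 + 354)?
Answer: -1694 + √901 ≈ -1664.0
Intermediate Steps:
H = √901 ≈ 30.017
(H + Y) - 1591 = (√901 - 103) - 1591 = (-103 + √901) - 1591 = -1694 + √901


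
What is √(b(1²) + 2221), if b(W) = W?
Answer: √2222 ≈ 47.138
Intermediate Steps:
√(b(1²) + 2221) = √(1² + 2221) = √(1 + 2221) = √2222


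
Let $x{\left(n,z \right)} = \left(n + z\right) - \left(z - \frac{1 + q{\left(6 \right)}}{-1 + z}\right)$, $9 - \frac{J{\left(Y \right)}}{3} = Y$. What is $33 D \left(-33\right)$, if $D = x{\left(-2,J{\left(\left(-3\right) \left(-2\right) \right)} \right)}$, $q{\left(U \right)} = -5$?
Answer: $\frac{5445}{2} \approx 2722.5$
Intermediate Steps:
$J{\left(Y \right)} = 27 - 3 Y$
$x{\left(n,z \right)} = n - \frac{4}{-1 + z}$ ($x{\left(n,z \right)} = \left(n + z\right) - \left(z - \frac{1 - 5}{-1 + z}\right) = \left(n + z\right) - \left(z + \frac{4}{-1 + z}\right) = n - \frac{4}{-1 + z}$)
$D = - \frac{5}{2}$ ($D = \frac{-4 - -2 - 2 \left(27 - 3 \left(\left(-3\right) \left(-2\right)\right)\right)}{-1 + \left(27 - 3 \left(\left(-3\right) \left(-2\right)\right)\right)} = \frac{-4 + 2 - 2 \left(27 - 18\right)}{-1 + \left(27 - 18\right)} = \frac{-4 + 2 - 18}{-1 + 9} = \frac{-4 + 2 - 18}{8} = \frac{1}{8} \left(-20\right) = - \frac{5}{2} \approx -2.5$)
$33 D \left(-33\right) = 33 \left(- \frac{5}{2}\right) \left(-33\right) = \left(- \frac{165}{2}\right) \left(-33\right) = \frac{5445}{2}$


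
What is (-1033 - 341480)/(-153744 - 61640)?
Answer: 18027/11336 ≈ 1.5902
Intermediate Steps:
(-1033 - 341480)/(-153744 - 61640) = -342513/(-215384) = -342513*(-1/215384) = 18027/11336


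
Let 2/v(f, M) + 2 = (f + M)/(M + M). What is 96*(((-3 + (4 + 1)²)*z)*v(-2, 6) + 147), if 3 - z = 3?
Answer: 14112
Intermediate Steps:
z = 0 (z = 3 - 1*3 = 3 - 3 = 0)
v(f, M) = 2/(-2 + (M + f)/(2*M)) (v(f, M) = 2/(-2 + (f + M)/(M + M)) = 2/(-2 + (M + f)/((2*M))) = 2/(-2 + (M + f)*(1/(2*M))) = 2/(-2 + (M + f)/(2*M)))
96*(((-3 + (4 + 1)²)*z)*v(-2, 6) + 147) = 96*(((-3 + (4 + 1)²)*0)*(4*6/(-2 - 3*6)) + 147) = 96*(((-3 + 5²)*0)*(4*6/(-2 - 18)) + 147) = 96*(((-3 + 25)*0)*(4*6/(-20)) + 147) = 96*((22*0)*(4*6*(-1/20)) + 147) = 96*(0*(-6/5) + 147) = 96*(0 + 147) = 96*147 = 14112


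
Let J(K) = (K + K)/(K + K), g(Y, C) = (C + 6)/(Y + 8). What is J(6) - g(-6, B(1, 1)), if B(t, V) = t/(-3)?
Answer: -11/6 ≈ -1.8333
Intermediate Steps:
B(t, V) = -t/3 (B(t, V) = t*(-⅓) = -t/3)
g(Y, C) = (6 + C)/(8 + Y)
J(K) = 1 (J(K) = (2*K)/((2*K)) = (2*K)*(1/(2*K)) = 1)
J(6) - g(-6, B(1, 1)) = 1 - (6 - ⅓*1)/(8 - 6) = 1 - (6 - ⅓)/2 = 1 - 17/(2*3) = 1 - 1*17/6 = 1 - 17/6 = -11/6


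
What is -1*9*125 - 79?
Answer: -1204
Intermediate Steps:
-1*9*125 - 79 = -9*125 - 79 = -1125 - 79 = -1204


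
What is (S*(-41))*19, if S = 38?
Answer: -29602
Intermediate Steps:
(S*(-41))*19 = (38*(-41))*19 = -1558*19 = -29602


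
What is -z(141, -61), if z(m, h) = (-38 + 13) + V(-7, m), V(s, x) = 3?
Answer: 22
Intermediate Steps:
z(m, h) = -22 (z(m, h) = (-38 + 13) + 3 = -25 + 3 = -22)
-z(141, -61) = -1*(-22) = 22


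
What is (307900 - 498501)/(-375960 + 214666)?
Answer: 190601/161294 ≈ 1.1817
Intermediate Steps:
(307900 - 498501)/(-375960 + 214666) = -190601/(-161294) = -190601*(-1/161294) = 190601/161294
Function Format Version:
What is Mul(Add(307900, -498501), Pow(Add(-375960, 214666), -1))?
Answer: Rational(190601, 161294) ≈ 1.1817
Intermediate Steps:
Mul(Add(307900, -498501), Pow(Add(-375960, 214666), -1)) = Mul(-190601, Pow(-161294, -1)) = Mul(-190601, Rational(-1, 161294)) = Rational(190601, 161294)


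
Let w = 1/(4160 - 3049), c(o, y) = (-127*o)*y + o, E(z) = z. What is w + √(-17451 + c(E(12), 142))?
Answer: 1/1111 + 9*I*√2887 ≈ 0.00090009 + 483.58*I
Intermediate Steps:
c(o, y) = o - 127*o*y (c(o, y) = -127*o*y + o = o - 127*o*y)
w = 1/1111 ≈ 0.00090009
w + √(-17451 + c(E(12), 142)) = 1/1111 + √(-17451 + 12*(1 - 127*142)) = 1/1111 + √(-17451 + 12*(1 - 18034)) = 1/1111 + √(-17451 + 12*(-18033)) = 1/1111 + √(-17451 - 216396) = 1/1111 + √(-233847) = 1/1111 + 9*I*√2887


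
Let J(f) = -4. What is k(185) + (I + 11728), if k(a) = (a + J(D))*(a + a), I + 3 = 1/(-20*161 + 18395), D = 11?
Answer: 1194196626/15175 ≈ 78695.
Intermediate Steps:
I = -45524/15175 (I = -3 + 1/(-20*161 + 18395) = -3 + 1/(-3220 + 18395) = -3 + 1/15175 = -45524/15175 ≈ -2.9999)
k(a) = 2*a*(-4 + a) (k(a) = (a - 4)*(a + a) = (-4 + a)*(2*a) = 2*a*(-4 + a))
k(185) + (I + 11728) = 2*185*(-4 + 185) + (-45524/15175 + 11728) = 2*185*181 + 177926876/15175 = 66970 + 177926876/15175 = 1194196626/15175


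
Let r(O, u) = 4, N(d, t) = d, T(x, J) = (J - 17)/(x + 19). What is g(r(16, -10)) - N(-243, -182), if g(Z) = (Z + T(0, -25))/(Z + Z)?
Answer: 18485/76 ≈ 243.22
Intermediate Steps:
T(x, J) = (-17 + J)/(19 + x)
g(Z) = (-42/19 + Z)/(2*Z) (g(Z) = (Z + (-17 - 25)/(19 + 0))/(Z + Z) = (Z - 42/19)/((2*Z)) = (Z + (1/19)*(-42))*(1/(2*Z)) = (Z - 42/19)*(1/(2*Z)) = (-42/19 + Z)*(1/(2*Z)) = (-42/19 + Z)/(2*Z))
g(r(16, -10)) - N(-243, -182) = (1/38)*(-42 + 19*4)/4 - 1*(-243) = (1/38)*(¼)*(-42 + 76) + 243 = (1/38)*(¼)*34 + 243 = 17/76 + 243 = 18485/76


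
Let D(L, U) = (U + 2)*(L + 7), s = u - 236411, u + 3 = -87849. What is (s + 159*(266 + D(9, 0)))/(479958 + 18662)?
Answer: -276881/498620 ≈ -0.55529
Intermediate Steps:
u = -87852 (u = -3 - 87849 = -87852)
s = -324263 (s = -87852 - 236411 = -324263)
D(L, U) = (2 + U)*(7 + L)
(s + 159*(266 + D(9, 0)))/(479958 + 18662) = (-324263 + 159*(266 + (14 + 2*9 + 7*0 + 9*0)))/(479958 + 18662) = (-324263 + 159*(266 + (14 + 18 + 0 + 0)))/498620 = (-324263 + 159*(266 + 32))*(1/498620) = (-324263 + 159*298)*(1/498620) = (-324263 + 47382)*(1/498620) = -276881*1/498620 = -276881/498620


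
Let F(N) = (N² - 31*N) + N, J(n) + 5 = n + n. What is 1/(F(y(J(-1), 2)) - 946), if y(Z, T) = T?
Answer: -1/1002 ≈ -0.00099800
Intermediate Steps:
J(n) = -5 + 2*n (J(n) = -5 + (n + n) = -5 + 2*n)
F(N) = N² - 30*N
1/(F(y(J(-1), 2)) - 946) = 1/(2*(-30 + 2) - 946) = 1/(2*(-28) - 946) = 1/(-56 - 946) = 1/(-1002) = -1/1002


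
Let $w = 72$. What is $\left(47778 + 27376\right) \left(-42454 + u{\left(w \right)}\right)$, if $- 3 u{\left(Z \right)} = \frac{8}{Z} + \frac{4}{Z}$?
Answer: $- \frac{28715328821}{9} \approx -3.1906 \cdot 10^{9}$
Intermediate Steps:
$u{\left(Z \right)} = - \frac{4}{Z}$ ($u{\left(Z \right)} = - \frac{\frac{8}{Z} + \frac{4}{Z}}{3} = - \frac{12 \frac{1}{Z}}{3} = - \frac{4}{Z}$)
$\left(47778 + 27376\right) \left(-42454 + u{\left(w \right)}\right) = \left(47778 + 27376\right) \left(-42454 - \frac{4}{72}\right) = 75154 \left(-42454 - \frac{1}{18}\right) = 75154 \left(- \frac{764173}{18}\right) = - \frac{28715328821}{9}$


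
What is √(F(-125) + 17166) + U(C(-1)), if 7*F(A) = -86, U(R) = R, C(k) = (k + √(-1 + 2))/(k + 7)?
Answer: 2*√210133/7 ≈ 130.97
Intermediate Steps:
C(k) = (1 + k)/(7 + k) (C(k) = (k + √1)/(7 + k) = (k + 1)/(7 + k) = (1 + k)/(7 + k))
F(A) = -86/7 (F(A) = (⅐)*(-86) = -86/7)
√(F(-125) + 17166) + U(C(-1)) = √(-86/7 + 17166) + (1 - 1)/(7 - 1) = √(120076/7) + 0/6 = 2*√210133/7 + (⅙)*0 = 2*√210133/7 + 0 = 2*√210133/7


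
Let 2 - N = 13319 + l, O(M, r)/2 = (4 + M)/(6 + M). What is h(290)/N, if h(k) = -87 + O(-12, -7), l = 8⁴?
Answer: 23/4749 ≈ 0.0048431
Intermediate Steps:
l = 4096
O(M, r) = 2*(4 + M)/(6 + M) (O(M, r) = 2*((4 + M)/(6 + M)) = 2*(4 + M)/(6 + M))
N = -17413 (N = 2 - (13319 + 4096) = 2 - 1*17415 = 2 - 17415 = -17413)
h(k) = -253/3 (h(k) = -87 + 2*(4 - 12)/(6 - 12) = -87 + 2*(-8)/(-6) = -87 + 2*(-⅙)*(-8) = -87 + 8/3 = -253/3)
h(290)/N = -253/3/(-17413) = -253/3*(-1/17413) = 23/4749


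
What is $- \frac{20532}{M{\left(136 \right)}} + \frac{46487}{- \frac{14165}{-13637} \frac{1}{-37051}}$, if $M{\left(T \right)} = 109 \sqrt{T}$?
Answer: $- \frac{23488230207169}{14165} - \frac{5133 \sqrt{34}}{1853} \approx -1.6582 \cdot 10^{9}$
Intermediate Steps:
$- \frac{20532}{M{\left(136 \right)}} + \frac{46487}{- \frac{14165}{-13637} \frac{1}{-37051}} = - \frac{20532}{109 \sqrt{136}} + \frac{46487}{- \frac{14165}{-13637} \frac{1}{-37051}} = - \frac{20532}{109 \cdot 2 \sqrt{34}} + \frac{46487}{\left(-14165\right) \left(- \frac{1}{13637}\right) \left(- \frac{1}{37051}\right)} = - \frac{20532}{218 \sqrt{34}} + \frac{46487}{\frac{14165}{13637} \left(- \frac{1}{37051}\right)} = - 20532 \frac{\sqrt{34}}{7412} + \frac{46487}{- \frac{14165}{505264487}} = - \frac{5133 \sqrt{34}}{1853} + 46487 \left(- \frac{505264487}{14165}\right) = - \frac{5133 \sqrt{34}}{1853} - \frac{23488230207169}{14165} = - \frac{23488230207169}{14165} - \frac{5133 \sqrt{34}}{1853}$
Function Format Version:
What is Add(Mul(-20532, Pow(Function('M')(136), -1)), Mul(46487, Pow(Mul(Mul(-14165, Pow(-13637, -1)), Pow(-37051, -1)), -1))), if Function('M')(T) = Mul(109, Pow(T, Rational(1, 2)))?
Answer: Add(Rational(-23488230207169, 14165), Mul(Rational(-5133, 1853), Pow(34, Rational(1, 2)))) ≈ -1.6582e+9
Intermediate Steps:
Add(Mul(-20532, Pow(Function('M')(136), -1)), Mul(46487, Pow(Mul(Mul(-14165, Pow(-13637, -1)), Pow(-37051, -1)), -1))) = Add(Mul(-20532, Pow(Mul(109, Pow(136, Rational(1, 2))), -1)), Mul(46487, Pow(Mul(Mul(-14165, Pow(-13637, -1)), Pow(-37051, -1)), -1))) = Add(Mul(-20532, Pow(Mul(109, Mul(2, Pow(34, Rational(1, 2)))), -1)), Mul(46487, Pow(Mul(Mul(-14165, Rational(-1, 13637)), Rational(-1, 37051)), -1))) = Add(Mul(-20532, Pow(Mul(218, Pow(34, Rational(1, 2))), -1)), Mul(46487, Pow(Mul(Rational(14165, 13637), Rational(-1, 37051)), -1))) = Add(Mul(-20532, Mul(Rational(1, 7412), Pow(34, Rational(1, 2)))), Mul(46487, Pow(Rational(-14165, 505264487), -1))) = Add(Mul(Rational(-5133, 1853), Pow(34, Rational(1, 2))), Mul(46487, Rational(-505264487, 14165))) = Add(Mul(Rational(-5133, 1853), Pow(34, Rational(1, 2))), Rational(-23488230207169, 14165)) = Add(Rational(-23488230207169, 14165), Mul(Rational(-5133, 1853), Pow(34, Rational(1, 2))))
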